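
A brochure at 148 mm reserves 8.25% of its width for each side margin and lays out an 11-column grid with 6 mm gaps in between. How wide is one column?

5.78 mm

148 × (1 − 2·8.25%) = 148 × 83.5% = 123.58 mm for the columns.
Subtracting 10 gaps of 6 leaves 63.58 for 11 columns, so c = 5.78 mm.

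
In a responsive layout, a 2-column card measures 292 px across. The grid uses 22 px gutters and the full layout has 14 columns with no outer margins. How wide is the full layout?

292 − 1·22 = 270; ÷2 gives c = 135 px.
Total width: 14·135 + 13·22 = 2176 px.

2176 px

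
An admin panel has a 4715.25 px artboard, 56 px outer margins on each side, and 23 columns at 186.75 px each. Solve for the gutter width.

14 px

Take off 112 px of margins, leaving 4603.25 px.
Columns use 4295.25 px, leaving 308 px across 22 gutters = 14 px each.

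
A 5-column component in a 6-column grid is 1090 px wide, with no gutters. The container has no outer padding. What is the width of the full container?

1308 px

With no gutters, each column is 1090/5 = 218 px.
Container = 6·218 = 1308 = 1308 px.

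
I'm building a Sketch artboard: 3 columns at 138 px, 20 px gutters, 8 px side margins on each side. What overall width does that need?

470 px

Total width: 2·8 + 3·138 + 2·20 = 470 px.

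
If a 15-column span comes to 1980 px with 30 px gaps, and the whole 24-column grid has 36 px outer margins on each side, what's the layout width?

3258 px

15 columns + 14 gaps: 15c + 14·30 = 1980.
15c = 1980 − 420 = 1560, so c = 104 px.
Adding margins, columns and gutters: 72 + 2496 + 690 = 3258 px.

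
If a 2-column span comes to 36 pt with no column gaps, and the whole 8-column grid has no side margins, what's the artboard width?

144 pt

36 / 2 = 18 pt per column.
Artboard = 8·18 = 144 = 144 pt.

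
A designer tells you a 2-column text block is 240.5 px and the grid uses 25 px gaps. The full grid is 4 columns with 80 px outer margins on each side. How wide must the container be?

2c + 1·25 = 240.5 → 2c = 215.5 → c = 107.75 px.
Container = 2·80 + 4·107.75 + 3·25 = 160 + 431 + 75 = 666 px.

666 px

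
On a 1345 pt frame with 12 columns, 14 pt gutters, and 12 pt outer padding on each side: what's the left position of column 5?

457 pt

Take off 24 pt of margins, leaving 1321 pt.
1321 − 11·14 = 1167; ÷12 gives c = 97.25 pt.
Column 5 starts at margin + 4·(column + gutter) = 12 + 4·111.25 = 457 pt.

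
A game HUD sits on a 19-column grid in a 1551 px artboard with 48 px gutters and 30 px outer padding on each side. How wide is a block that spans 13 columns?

1005 px

Subtract both margins: 1551 − 2·30 = 1491 px.
19c + 18·48 = 1491 → 19c = 627 → c = 33 px.
Span of 13: 13·33 + 12·48 = 429 + 576 = 1005 px.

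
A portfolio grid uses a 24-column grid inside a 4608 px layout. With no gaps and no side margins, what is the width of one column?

192 px

4608 / 24 = 192 px per column.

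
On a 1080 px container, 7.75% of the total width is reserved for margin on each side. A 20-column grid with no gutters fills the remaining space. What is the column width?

45.63 px

Each margin = 7.75% of 1080 = 83.7 px; content = 1080 − 2·83.7 = 912.6 px.
With no gutters, each column is 912.6/20 = 45.63 px.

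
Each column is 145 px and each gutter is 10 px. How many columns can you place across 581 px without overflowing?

3 columns

k columns need k·145 + (k−1)·10 = k·155 − 10.
k·155 − 10 ≤ 581 → k ≤ 591 / 155 ≈ 3.81, so k = 3.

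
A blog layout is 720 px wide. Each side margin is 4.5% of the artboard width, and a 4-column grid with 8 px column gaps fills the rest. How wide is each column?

Each margin = 4.5% of 720 = 32.4 px; content = 720 − 2·32.4 = 655.2 px.
4 columns + 3 column gaps: 4c + 3·8 = 655.2.
4c = 655.2 − 24 = 631.2, so c = 157.8 px.

157.8 px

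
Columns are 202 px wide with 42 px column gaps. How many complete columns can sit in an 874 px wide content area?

k columns need k·202 + (k−1)·42 = k·244 − 42.
k·244 − 42 ≤ 874 → k ≤ 916 / 244 ≈ 3.75, so k = 3.

3 columns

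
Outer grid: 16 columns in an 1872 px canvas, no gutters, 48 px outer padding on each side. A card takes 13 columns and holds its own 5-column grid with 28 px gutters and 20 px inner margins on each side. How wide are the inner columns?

258.2 px

Outer content = 1872 − 2·48 = 1776 px.
1776 / 16 = 111 px per column.
With no gutters, 13 columns span 13·111 = 1443 px.
Inner content = 1443 − 2·20 = 1403 px.
Subtracting 4 gutters of 28 leaves 1291 for 5 columns, so d = 258.2 px.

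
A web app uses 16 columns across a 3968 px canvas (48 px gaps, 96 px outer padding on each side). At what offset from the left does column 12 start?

Inside the margins: 3968 − 192 = 3776 px.
Subtracting 15 gaps of 48 leaves 3056 for 16 columns, so c = 191 px.
Column 12 starts at margin + 11·(column + gutter) = 96 + 11·239 = 2725 px.

2725 px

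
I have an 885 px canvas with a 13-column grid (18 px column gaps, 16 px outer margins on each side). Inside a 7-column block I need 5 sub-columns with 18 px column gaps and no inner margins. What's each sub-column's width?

75.8 px

Subtract both margins: 885 − 2·16 = 853 px.
Subtracting 12 column gaps of 18 leaves 637 for 13 columns, so c = 49 px.
Span of 7: 7·49 + 6·18 = 343 + 108 = 451 px.
Subtracting 4 column gaps of 18 leaves 379 for 5 columns, so d = 75.8 px.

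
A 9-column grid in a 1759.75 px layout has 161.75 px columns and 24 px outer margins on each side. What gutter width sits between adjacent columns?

32 px

Content width = 1759.75 − 2·24 = 1711.75 px.
9·161.75 + 8g = 1711.75 → 8g = 256 → g = 32 px.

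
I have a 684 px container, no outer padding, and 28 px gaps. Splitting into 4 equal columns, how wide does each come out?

150 px

684 − 3·28 = 600; ÷4 gives c = 150 px.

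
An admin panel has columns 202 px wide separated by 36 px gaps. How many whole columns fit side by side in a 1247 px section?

5 columns

k columns need k·202 + (k−1)·36 = k·238 − 36.
k·238 − 36 ≤ 1247 → k ≤ 1283 / 238 ≈ 5.39, so k = 5.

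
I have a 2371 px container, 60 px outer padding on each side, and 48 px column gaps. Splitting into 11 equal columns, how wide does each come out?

161 px

Subtract both margins: 2371 − 2·60 = 2251 px.
11c + 10·48 = 2251 → 11c = 1771 → c = 161 px.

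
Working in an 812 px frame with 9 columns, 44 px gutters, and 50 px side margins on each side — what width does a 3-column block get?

208 px

Content width = 812 − 2·50 = 712 px.
712 − 8·44 = 360; ÷9 gives c = 40 px.
Span of 3: 3·40 + 2·44 = 120 + 88 = 208 px.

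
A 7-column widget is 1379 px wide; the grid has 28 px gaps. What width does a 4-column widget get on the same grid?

776 px

Subtracting 6 gaps of 28 leaves 1211 for 7 columns, so c = 173 px.
4-column span = 4·173 + 3·28 = 776 px.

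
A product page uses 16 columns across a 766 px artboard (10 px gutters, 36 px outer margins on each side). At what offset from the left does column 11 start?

476 px

Subtract both margins: 766 − 2·36 = 694 px.
Subtracting 15 gutters of 10 leaves 544 for 16 columns, so c = 34 px.
Before column 11: the margin + 10 columns + 10 gutters.
Offset = 36 + 10·(34 + 10) = 36 + 440 = 476 px.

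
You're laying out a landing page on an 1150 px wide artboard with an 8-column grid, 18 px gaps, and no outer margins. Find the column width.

128 px

8c + 7·18 = 1150 → 8c = 1024 → c = 128 px.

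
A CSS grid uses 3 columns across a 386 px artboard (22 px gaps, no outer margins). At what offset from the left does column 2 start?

3c + 2·22 = 386 → 3c = 342 → c = 114 px.
No margin, so column 2 starts at 1·(column + gutter) = 1·136 = 136 px.

136 px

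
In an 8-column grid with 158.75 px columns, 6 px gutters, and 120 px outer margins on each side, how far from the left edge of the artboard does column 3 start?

Column 3 starts at margin + 2·(column + gutter) = 120 + 2·164.75 = 449.5 px.

449.5 px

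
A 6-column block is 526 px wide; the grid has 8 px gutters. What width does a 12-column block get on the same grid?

1060 px

Subtracting 5 gutters of 8 leaves 486 for 6 columns, so c = 81 px.
12-column span = 12·81 + 11·8 = 1060 px.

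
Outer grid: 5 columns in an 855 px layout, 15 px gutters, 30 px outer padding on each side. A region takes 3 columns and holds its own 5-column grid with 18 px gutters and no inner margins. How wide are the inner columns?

Take off 60 px of margins, leaving 795 px.
795 − 4·15 = 735; ÷5 gives c = 147 px.
Span of 3: 3·147 + 2·15 = 441 + 30 = 471 px.
471 − 4·18 = 399; ÷5 gives d = 79.8 px.

79.8 px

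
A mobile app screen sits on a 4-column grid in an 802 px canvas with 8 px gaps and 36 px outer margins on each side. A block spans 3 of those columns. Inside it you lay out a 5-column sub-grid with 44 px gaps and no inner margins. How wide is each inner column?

Take off 72 px of margins, leaving 730 px.
4 columns + 3 gaps: 4c + 3·8 = 730.
4c = 730 − 24 = 706, so c = 176.5 px.
3 columns plus 2 gaps: 529.5 + 16 = 545.5 px.
5d + 4·44 = 545.5 → 5d = 369.5 → d = 73.9 px.

73.9 px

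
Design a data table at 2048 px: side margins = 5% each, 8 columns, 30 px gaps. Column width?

Each margin = 5% of 2048 = 102.4 px; content = 2048 − 2·102.4 = 1843.2 px.
8c + 7·30 = 1843.2 → 8c = 1633.2 → c = 204.15 px.

204.15 px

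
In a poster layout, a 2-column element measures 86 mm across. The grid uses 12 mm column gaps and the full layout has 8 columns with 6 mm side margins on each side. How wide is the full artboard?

392 mm

Subtracting 1 column gap of 12 leaves 74 for 2 columns, so c = 37 mm.
Artboard = 2·6 + 8·37 + 7·12 = 12 + 296 + 84 = 392 mm.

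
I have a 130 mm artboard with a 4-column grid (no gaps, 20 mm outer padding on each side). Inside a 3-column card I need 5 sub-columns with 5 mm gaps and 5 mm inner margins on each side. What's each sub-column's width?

7.5 mm

Inside the margins: 130 − 40 = 90 mm.
With no gaps, each column is 90/4 = 22.5 mm.
3-column span = 3·22.5 = 67.5 mm.
Inner content = 67.5 − 2·5 = 57.5 mm.
Subtracting 4 gaps of 5 leaves 37.5 for 5 columns, so d = 7.5 mm.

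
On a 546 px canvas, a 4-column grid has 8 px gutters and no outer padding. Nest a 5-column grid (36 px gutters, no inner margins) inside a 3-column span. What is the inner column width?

52.7 px

546 − 3·8 = 522; ÷4 gives c = 130.5 px.
3-column span = 3·130.5 + 2·8 = 407.5 px.
5d + 4·36 = 407.5 → 5d = 263.5 → d = 52.7 px.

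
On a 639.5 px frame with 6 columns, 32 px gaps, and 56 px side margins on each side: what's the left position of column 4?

Inside the margins: 639.5 − 112 = 527.5 px.
Subtracting 5 gaps of 32 leaves 367.5 for 6 columns, so c = 61.25 px.
Each column+gutter stride is 93.25 px; 3 of them past the 56 px margin is 56 + 279.75 = 335.75 px.

335.75 px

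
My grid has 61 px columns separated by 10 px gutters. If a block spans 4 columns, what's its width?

274 px

4-column span = 4·61 + 3·10 = 274 px.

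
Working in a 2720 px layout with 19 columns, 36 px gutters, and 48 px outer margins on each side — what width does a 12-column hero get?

1644 px

Inside the margins: 2720 − 96 = 2624 px.
19c + 18·36 = 2624 → 19c = 1976 → c = 104 px.
Span of 12: 12·104 + 11·36 = 1248 + 396 = 1644 px.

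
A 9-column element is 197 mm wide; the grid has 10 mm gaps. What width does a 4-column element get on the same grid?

9 columns + 8 gaps: 9c + 8·10 = 197.
9c = 197 − 80 = 117, so c = 13 mm.
4 columns plus 3 gaps: 52 + 30 = 82 mm.

82 mm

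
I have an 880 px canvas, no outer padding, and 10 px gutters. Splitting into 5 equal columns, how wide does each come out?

5c + 4·10 = 880 → 5c = 840 → c = 168 px.

168 px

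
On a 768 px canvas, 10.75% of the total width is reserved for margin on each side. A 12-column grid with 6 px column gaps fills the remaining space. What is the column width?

Margins: 10.75% × 768 = 82.56 px each, so content = 768 − 165.12 = 602.88 px.
12 columns + 11 column gaps: 12c + 11·6 = 602.88.
12c = 602.88 − 66 = 536.88, so c = 44.74 px.

44.74 px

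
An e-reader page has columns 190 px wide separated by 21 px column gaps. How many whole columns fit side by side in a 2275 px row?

k columns need k·190 + (k−1)·21 = k·211 − 21.
k·211 − 21 ≤ 2275 → k ≤ 2296 / 211 ≈ 10.88, so k = 10.

10 columns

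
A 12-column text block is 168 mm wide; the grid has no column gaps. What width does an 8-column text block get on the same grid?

112 mm

168 / 12 = 14 mm per column.
8-column span = 8·14 = 112 mm.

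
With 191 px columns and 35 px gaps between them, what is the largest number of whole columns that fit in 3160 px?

14 columns: 14·191 + 13·35 = 3129 px ≤ 3160.
15 columns: 3355 px > 3160. So 14.

14 columns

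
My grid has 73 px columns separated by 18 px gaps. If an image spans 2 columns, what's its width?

Span of 2: 2·73 + 1·18 = 146 + 18 = 164 px.

164 px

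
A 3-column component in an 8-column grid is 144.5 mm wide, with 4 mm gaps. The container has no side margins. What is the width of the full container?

392 mm

Subtracting 2 gaps of 4 leaves 136.5 for 3 columns, so c = 45.5 mm.
Total width: 8·45.5 + 7·4 = 392 mm.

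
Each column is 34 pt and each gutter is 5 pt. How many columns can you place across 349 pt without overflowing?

9 columns

Each extra column adds 34 + 5 = 39 pt.
(349 + 5) / 39 = 9.08, so 9 columns fit.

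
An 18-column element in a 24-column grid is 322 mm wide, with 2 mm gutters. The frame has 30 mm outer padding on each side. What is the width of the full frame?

Subtracting 17 gutters of 2 leaves 288 for 18 columns, so c = 16 mm.
Frame = 2·30 + 24·16 + 23·2 = 60 + 384 + 46 = 490 mm.

490 mm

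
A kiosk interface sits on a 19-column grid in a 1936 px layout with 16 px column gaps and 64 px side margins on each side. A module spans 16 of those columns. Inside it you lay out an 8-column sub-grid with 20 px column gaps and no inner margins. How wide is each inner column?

Take off 128 px of margins, leaving 1808 px.
19 columns + 18 column gaps: 19c + 18·16 = 1808.
19c = 1808 − 288 = 1520, so c = 80 px.
16-column span = 16·80 + 15·16 = 1520 px.
8 columns + 7 column gaps: 8d + 7·20 = 1520.
8d = 1520 − 140 = 1380, so d = 172.5 px.

172.5 px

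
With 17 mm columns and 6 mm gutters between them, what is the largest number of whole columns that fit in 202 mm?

9 columns

9 columns: 9·17 + 8·6 = 201 mm ≤ 202.
10 columns: 224 mm > 202. So 9.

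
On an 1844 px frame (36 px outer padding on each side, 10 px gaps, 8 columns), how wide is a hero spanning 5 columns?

Content width = 1844 − 2·36 = 1772 px.
8 columns + 7 gaps: 8c + 7·10 = 1772.
8c = 1772 − 70 = 1702, so c = 212.75 px.
5-column span = 5·212.75 + 4·10 = 1103.75 px.

1103.75 px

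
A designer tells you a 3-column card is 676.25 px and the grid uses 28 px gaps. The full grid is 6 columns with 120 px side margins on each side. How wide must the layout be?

1620.5 px

676.25 − 2·28 = 620.25; ÷3 gives c = 206.75 px.
Layout = 2·120 + 6·206.75 + 5·28 = 240 + 1240.5 + 140 = 1620.5 px.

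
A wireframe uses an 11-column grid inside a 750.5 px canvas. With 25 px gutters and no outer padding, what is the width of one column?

11c + 10·25 = 750.5 → 11c = 500.5 → c = 45.5 px.

45.5 px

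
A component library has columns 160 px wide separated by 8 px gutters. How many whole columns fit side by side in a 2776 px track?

16 columns

k columns need k·160 + (k−1)·8 = k·168 − 8.
k·168 − 8 ≤ 2776 → k ≤ 2784 / 168 ≈ 16.57, so k = 16.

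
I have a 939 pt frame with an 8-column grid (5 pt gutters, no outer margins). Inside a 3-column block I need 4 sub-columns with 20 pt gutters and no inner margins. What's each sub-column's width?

939 − 7·5 = 904; ÷8 gives c = 113 pt.
3-column span = 3·113 + 2·5 = 349 pt.
4d + 3·20 = 349 → 4d = 289 → d = 72.25 pt.

72.25 pt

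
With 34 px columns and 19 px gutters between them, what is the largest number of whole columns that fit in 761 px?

14 columns

k columns need k·34 + (k−1)·19 = k·53 − 19.
k·53 − 19 ≤ 761 → k ≤ 780 / 53 ≈ 14.72, so k = 14.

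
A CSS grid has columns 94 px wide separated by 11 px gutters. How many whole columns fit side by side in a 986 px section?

9 columns

Each extra column adds 94 + 11 = 105 px.
(986 + 11) / 105 = 9.50, so 9 columns fit.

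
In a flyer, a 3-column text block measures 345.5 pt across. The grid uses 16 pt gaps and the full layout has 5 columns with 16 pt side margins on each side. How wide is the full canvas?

618.5 pt

3c + 2·16 = 345.5 → 3c = 313.5 → c = 104.5 pt.
Adding margins, columns and gutters: 32 + 522.5 + 64 = 618.5 pt.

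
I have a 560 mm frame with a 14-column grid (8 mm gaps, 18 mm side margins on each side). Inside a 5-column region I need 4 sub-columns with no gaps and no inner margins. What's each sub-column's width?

Outer content = 560 − 2·18 = 524 mm.
Subtracting 13 gaps of 8 leaves 420 for 14 columns, so c = 30 mm.
Span of 5: 5·30 + 4·8 = 150 + 32 = 182 mm.
182 / 4 = 45.5 mm per column.

45.5 mm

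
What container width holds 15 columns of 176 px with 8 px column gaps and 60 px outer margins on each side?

2872 px

Container = 2·60 + 15·176 + 14·8 = 120 + 2640 + 112 = 2872 px.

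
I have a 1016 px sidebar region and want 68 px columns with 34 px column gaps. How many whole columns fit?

k columns need k·68 + (k−1)·34 = k·102 − 34.
k·102 − 34 ≤ 1016 → k ≤ 1050 / 102 ≈ 10.29, so k = 10.

10 columns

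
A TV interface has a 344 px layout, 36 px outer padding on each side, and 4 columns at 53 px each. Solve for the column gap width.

Take off 72 px of margins, leaving 272 px.
4 columns take 4·53 = 212 px; remaining 60 splits into 3 column gaps.
g = 60 / 3 = 20 px.

20 px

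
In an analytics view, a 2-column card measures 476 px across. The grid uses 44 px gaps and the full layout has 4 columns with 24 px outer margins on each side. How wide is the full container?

2 columns + 1 gap: 2c + 1·44 = 476.
2c = 476 − 44 = 432, so c = 216 px.
Adding margins, columns and gutters: 48 + 864 + 132 = 1044 px.

1044 px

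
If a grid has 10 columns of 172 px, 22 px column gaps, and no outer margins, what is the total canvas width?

Summing: 1720 + 198 = 1918 px.

1918 px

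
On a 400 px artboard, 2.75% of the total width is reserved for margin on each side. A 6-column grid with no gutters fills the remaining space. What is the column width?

63 px

Margins: 2.75% × 400 = 11 px each, so content = 400 − 22 = 378 px.
With no gutters, each column is 378/6 = 63 px.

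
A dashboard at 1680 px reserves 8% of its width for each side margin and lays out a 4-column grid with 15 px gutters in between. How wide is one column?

341.55 px

Each margin = 8% of 1680 = 134.4 px; content = 1680 − 2·134.4 = 1411.2 px.
Subtracting 3 gutters of 15 leaves 1366.2 for 4 columns, so c = 341.55 px.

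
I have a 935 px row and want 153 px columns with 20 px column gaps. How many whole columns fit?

5 columns: 5·153 + 4·20 = 845 px ≤ 935.
6 columns: 1018 px > 935. So 5.

5 columns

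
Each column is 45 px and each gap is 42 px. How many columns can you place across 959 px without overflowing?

11 columns

11 columns: 11·45 + 10·42 = 915 px ≤ 959.
12 columns: 1002 px > 959. So 11.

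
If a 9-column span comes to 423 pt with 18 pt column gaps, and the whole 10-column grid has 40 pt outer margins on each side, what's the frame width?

552 pt

9c + 8·18 = 423 → 9c = 279 → c = 31 pt.
Total width: 2·40 + 10·31 + 9·18 = 552 pt.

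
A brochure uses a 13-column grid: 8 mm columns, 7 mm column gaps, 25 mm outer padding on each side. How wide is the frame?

238 mm

Frame = 2·25 + 13·8 + 12·7 = 50 + 104 + 84 = 238 mm.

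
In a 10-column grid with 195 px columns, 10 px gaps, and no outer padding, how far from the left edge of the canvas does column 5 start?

820 px

Each column+gutter stride is 205 px; with no margin, 4 of them is 820 px.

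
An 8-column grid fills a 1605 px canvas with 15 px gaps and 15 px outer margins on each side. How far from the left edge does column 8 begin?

Take off 30 px of margins, leaving 1575 px.
1575 − 7·15 = 1470; ÷8 gives c = 183.75 px.
Before column 8: the margin + 7 columns + 7 gaps.
Offset = 15 + 7·(183.75 + 15) = 15 + 1391.25 = 1406.25 px.

1406.25 px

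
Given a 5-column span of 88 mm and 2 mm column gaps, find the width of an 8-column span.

Subtracting 4 column gaps of 2 leaves 80 for 5 columns, so c = 16 mm.
Span of 8: 8·16 + 7·2 = 128 + 14 = 142 mm.

142 mm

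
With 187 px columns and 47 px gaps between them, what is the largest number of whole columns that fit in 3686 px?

15 columns: 15·187 + 14·47 = 3463 px ≤ 3686.
16 columns: 3697 px > 3686. So 15.

15 columns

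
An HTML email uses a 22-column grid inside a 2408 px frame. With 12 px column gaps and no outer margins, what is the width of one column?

Subtracting 21 column gaps of 12 leaves 2156 for 22 columns, so c = 98 px.

98 px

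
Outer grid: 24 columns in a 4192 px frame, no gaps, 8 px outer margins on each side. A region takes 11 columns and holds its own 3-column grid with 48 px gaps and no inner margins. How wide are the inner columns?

606 px

Inside the margins: 4192 − 16 = 4176 px.
With no gaps, each column is 4176/24 = 174 px.
With no gaps, 11 columns span 11·174 = 1914 px.
3d + 2·48 = 1914 → 3d = 1818 → d = 606 px.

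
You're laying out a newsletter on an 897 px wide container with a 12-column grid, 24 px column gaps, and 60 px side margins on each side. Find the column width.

Inside the margins: 897 − 120 = 777 px.
777 − 11·24 = 513; ÷12 gives c = 42.75 px.

42.75 px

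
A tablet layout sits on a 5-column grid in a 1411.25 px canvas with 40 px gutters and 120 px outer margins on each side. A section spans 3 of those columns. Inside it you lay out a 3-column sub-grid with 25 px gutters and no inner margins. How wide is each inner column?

212.25 px

Outer content = 1411.25 − 2·120 = 1171.25 px.
1171.25 − 4·40 = 1011.25; ÷5 gives c = 202.25 px.
3 columns plus 2 gutters: 606.75 + 80 = 686.75 px.
686.75 − 2·25 = 636.75; ÷3 gives d = 212.25 px.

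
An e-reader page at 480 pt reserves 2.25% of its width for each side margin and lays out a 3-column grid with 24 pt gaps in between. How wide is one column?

480 × (1 − 2·2.25%) = 480 × 95.5% = 458.4 pt for the columns.
3 columns + 2 gaps: 3c + 2·24 = 458.4.
3c = 458.4 − 48 = 410.4, so c = 136.8 pt.

136.8 pt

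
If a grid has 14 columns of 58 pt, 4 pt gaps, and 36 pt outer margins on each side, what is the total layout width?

936 pt

Layout = 2·36 + 14·58 + 13·4 = 72 + 812 + 52 = 936 pt.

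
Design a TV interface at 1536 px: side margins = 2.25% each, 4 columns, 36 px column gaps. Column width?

Each margin = 2.25% of 1536 = 34.56 px; content = 1536 − 2·34.56 = 1466.88 px.
1466.88 − 3·36 = 1358.88; ÷4 gives c = 339.72 px.

339.72 px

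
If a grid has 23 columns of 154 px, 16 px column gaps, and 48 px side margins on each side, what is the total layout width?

3990 px

Total width: 2·48 + 23·154 + 22·16 = 3990 px.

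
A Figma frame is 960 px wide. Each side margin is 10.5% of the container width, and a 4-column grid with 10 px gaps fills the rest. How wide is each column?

Each margin = 10.5% of 960 = 100.8 px; content = 960 − 2·100.8 = 758.4 px.
4c + 3·10 = 758.4 → 4c = 728.4 → c = 182.1 px.

182.1 px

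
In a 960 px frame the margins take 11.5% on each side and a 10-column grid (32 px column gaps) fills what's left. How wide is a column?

45.12 px

Each margin = 11.5% of 960 = 110.4 px; content = 960 − 2·110.4 = 739.2 px.
Subtracting 9 column gaps of 32 leaves 451.2 for 10 columns, so c = 45.12 px.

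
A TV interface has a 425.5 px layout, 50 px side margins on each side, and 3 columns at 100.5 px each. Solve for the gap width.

Inside the margins: 425.5 − 100 = 325.5 px.
3 columns take 3·100.5 = 301.5 px; remaining 24 splits into 2 gaps.
g = 24 / 2 = 12 px.

12 px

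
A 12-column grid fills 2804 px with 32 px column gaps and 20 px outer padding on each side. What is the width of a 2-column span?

Subtract both margins: 2804 − 2·20 = 2764 px.
Subtracting 11 column gaps of 32 leaves 2412 for 12 columns, so c = 201 px.
2-column span = 2·201 + 1·32 = 434 px.

434 px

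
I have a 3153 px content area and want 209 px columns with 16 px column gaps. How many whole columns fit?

14 columns: 14·209 + 13·16 = 3134 px ≤ 3153.
15 columns: 3359 px > 3153. So 14.

14 columns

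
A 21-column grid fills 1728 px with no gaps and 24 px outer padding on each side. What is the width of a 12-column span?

960 px

Content width = 1728 − 2·24 = 1680 px.
21c = 1680 → c = 80 px.
12-column span = 12·80 = 960 px.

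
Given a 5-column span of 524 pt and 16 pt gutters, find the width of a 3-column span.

308 pt

Subtracting 4 gutters of 16 leaves 460 for 5 columns, so c = 92 pt.
Span of 3: 3·92 + 2·16 = 276 + 32 = 308 pt.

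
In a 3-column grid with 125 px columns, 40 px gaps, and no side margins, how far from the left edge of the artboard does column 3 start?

No margin, so column 3 starts at 2·(column + gutter) = 2·165 = 330 px.

330 px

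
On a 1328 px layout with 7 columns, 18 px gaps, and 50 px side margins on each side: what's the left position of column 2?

228 px

Take off 100 px of margins, leaving 1228 px.
7c + 6·18 = 1228 → 7c = 1120 → c = 160 px.
Each column+gutter stride is 178 px; 1 of them past the 50 px margin is 50 + 178 = 228 px.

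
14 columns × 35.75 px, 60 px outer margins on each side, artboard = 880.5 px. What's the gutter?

Take off 120 px of margins, leaving 760.5 px.
Columns use 500.5 px, leaving 260 px across 13 gutters = 20 px each.

20 px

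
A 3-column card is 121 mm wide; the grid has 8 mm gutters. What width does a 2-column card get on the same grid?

78 mm

3c + 2·8 = 121 → 3c = 105 → c = 35 mm.
2 columns plus 1 gutter: 70 + 8 = 78 mm.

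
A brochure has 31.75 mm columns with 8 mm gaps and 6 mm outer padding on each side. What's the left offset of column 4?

125.25 mm

Before column 4: the margin + 3 columns + 3 gaps.
Offset = 6 + 3·(31.75 + 8) = 6 + 119.25 = 125.25 mm.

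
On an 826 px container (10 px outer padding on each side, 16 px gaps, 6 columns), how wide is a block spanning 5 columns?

669 px

Inside the margins: 826 − 20 = 806 px.
Subtracting 5 gaps of 16 leaves 726 for 6 columns, so c = 121 px.
5 columns plus 4 gaps: 605 + 64 = 669 px.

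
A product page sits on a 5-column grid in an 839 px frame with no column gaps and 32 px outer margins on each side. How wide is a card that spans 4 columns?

620 px

Subtract both margins: 839 − 2·32 = 775 px.
775 / 5 = 155 px per column.
4-column span = 4·155 = 620 px.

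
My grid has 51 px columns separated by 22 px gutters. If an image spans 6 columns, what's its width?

6-column span = 6·51 + 5·22 = 416 px.

416 px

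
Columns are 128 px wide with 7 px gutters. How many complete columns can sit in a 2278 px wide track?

k columns need k·128 + (k−1)·7 = k·135 − 7.
k·135 − 7 ≤ 2278 → k ≤ 2285 / 135 ≈ 16.93, so k = 16.

16 columns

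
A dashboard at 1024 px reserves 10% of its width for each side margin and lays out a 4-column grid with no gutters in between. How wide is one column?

204.8 px

Each margin = 10% of 1024 = 102.4 px; content = 1024 − 2·102.4 = 819.2 px.
With no gutters, each column is 819.2/4 = 204.8 px.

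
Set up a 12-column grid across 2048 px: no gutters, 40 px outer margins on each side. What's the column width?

Inside the margins: 2048 − 80 = 1968 px.
12c = 1968 → c = 164 px.

164 px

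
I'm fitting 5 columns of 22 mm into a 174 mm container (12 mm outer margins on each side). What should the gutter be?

10 mm

Inside the margins: 174 − 24 = 150 mm.
Columns use 110 mm, leaving 40 mm across 4 gutters = 10 mm each.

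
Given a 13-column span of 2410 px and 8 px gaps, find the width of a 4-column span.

736 px

13c + 12·8 = 2410 → 13c = 2314 → c = 178 px.
4-column span = 4·178 + 3·8 = 736 px.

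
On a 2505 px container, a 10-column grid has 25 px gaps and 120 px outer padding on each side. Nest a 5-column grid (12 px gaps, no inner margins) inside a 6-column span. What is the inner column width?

260.2 px

Take off 240 px of margins, leaving 2265 px.
10c + 9·25 = 2265 → 10c = 2040 → c = 204 px.
6 columns plus 5 gaps: 1224 + 125 = 1349 px.
5 columns + 4 gaps: 5d + 4·12 = 1349.
5d = 1349 − 48 = 1301, so d = 260.2 px.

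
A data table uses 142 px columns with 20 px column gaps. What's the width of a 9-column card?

9-column span = 9·142 + 8·20 = 1438 px.

1438 px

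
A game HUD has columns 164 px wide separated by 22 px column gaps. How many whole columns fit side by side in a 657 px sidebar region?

3 columns: 3·164 + 2·22 = 536 px ≤ 657.
4 columns: 722 px > 657. So 3.

3 columns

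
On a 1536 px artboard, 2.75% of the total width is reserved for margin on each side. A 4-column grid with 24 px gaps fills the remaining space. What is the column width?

Each margin = 2.75% of 1536 = 42.24 px; content = 1536 − 2·42.24 = 1451.52 px.
4 columns + 3 gaps: 4c + 3·24 = 1451.52.
4c = 1451.52 − 72 = 1379.52, so c = 344.88 px.

344.88 px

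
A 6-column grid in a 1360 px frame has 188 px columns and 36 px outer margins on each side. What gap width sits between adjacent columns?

Subtract both margins: 1360 − 2·36 = 1288 px.
Columns use 1128 px, leaving 160 px across 5 gaps = 32 px each.

32 px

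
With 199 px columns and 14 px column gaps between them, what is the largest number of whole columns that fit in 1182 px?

5 columns: 5·199 + 4·14 = 1051 px ≤ 1182.
6 columns: 1264 px > 1182. So 5.

5 columns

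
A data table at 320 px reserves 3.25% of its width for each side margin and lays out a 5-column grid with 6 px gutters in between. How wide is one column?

55.04 px

320 × (1 − 2·3.25%) = 320 × 93.5% = 299.2 px for the columns.
5c + 4·6 = 299.2 → 5c = 275.2 → c = 55.04 px.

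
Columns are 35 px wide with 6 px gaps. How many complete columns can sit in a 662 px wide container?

16 columns

16 columns: 16·35 + 15·6 = 650 px ≤ 662.
17 columns: 691 px > 662. So 16.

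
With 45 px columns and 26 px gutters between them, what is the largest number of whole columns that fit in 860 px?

Each extra column adds 45 + 26 = 71 px.
(860 + 26) / 71 = 12.48, so 12 columns fit.

12 columns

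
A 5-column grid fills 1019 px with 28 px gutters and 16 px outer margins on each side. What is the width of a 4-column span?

784 px

Subtract both margins: 1019 − 2·16 = 987 px.
5c + 4·28 = 987 → 5c = 875 → c = 175 px.
4 columns plus 3 gutters: 700 + 84 = 784 px.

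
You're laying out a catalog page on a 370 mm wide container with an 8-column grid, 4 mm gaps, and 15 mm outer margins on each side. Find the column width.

Content width = 370 − 2·15 = 340 mm.
8 columns + 7 gaps: 8c + 7·4 = 340.
8c = 340 − 28 = 312, so c = 39 mm.

39 mm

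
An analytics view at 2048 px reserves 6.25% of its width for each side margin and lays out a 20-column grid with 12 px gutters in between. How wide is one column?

78.2 px

Margins: 6.25% × 2048 = 128 px each, so content = 2048 − 256 = 1792 px.
20c + 19·12 = 1792 → 20c = 1564 → c = 78.2 px.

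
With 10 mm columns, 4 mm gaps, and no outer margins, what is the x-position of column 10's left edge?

Before column 10: 9 columns + 9 gaps.
Offset = 9·(10 + 4) = 9·14 = 126 mm.

126 mm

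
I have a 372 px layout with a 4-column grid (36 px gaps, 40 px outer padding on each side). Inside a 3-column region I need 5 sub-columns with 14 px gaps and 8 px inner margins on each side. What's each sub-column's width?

27.6 px

Take off 80 px of margins, leaving 292 px.
292 − 3·36 = 184; ÷4 gives c = 46 px.
3 columns plus 2 gaps: 138 + 72 = 210 px.
Inner content = 210 − 2·8 = 194 px.
5d + 4·14 = 194 → 5d = 138 → d = 27.6 px.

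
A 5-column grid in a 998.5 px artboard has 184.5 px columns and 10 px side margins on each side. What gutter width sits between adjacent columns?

14 px

Subtract both margins: 998.5 − 2·10 = 978.5 px.
Columns use 922.5 px, leaving 56 px across 4 gutters = 14 px each.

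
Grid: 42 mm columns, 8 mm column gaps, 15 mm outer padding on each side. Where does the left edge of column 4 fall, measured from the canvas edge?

165 mm

Column 4 starts at margin + 3·(column + gutter) = 15 + 3·50 = 165 mm.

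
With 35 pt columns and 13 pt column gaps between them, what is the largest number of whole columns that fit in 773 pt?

16 columns

k columns need k·35 + (k−1)·13 = k·48 − 13.
k·48 − 13 ≤ 773 → k ≤ 786 / 48 ≈ 16.38, so k = 16.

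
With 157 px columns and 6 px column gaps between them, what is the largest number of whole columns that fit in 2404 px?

14 columns

k columns need k·157 + (k−1)·6 = k·163 − 6.
k·163 − 6 ≤ 2404 → k ≤ 2410 / 163 ≈ 14.79, so k = 14.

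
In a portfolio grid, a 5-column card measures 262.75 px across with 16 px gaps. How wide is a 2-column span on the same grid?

95.5 px

5c + 4·16 = 262.75 → 5c = 198.75 → c = 39.75 px.
2-column span = 2·39.75 + 1·16 = 95.5 px.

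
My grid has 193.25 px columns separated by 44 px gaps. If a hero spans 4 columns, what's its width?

905 px

4 columns plus 3 gaps: 773 + 132 = 905 px.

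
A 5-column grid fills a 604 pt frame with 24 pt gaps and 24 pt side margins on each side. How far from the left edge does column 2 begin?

140 pt

Content = 604 − 2·24 = 556 pt.
556 − 4·24 = 460; ÷5 gives c = 92 pt.
Before column 2: the margin + 1 column + 1 gap.
Offset = 24 + 1·(92 + 24) = 24 + 116 = 140 pt.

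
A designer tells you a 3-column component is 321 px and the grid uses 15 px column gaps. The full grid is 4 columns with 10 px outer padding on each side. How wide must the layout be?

453 px

321 − 2·15 = 291; ÷3 gives c = 97 px.
Layout = 2·10 + 4·97 + 3·15 = 20 + 388 + 45 = 453 px.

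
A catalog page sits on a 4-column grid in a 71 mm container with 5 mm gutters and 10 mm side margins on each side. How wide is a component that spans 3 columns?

Take off 20 mm of margins, leaving 51 mm.
4c + 3·5 = 51 → 4c = 36 → c = 9 mm.
3-column span = 3·9 + 2·5 = 37 mm.

37 mm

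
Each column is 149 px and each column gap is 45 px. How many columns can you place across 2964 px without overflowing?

15 columns

15 columns: 15·149 + 14·45 = 2865 px ≤ 2964.
16 columns: 3059 px > 2964. So 15.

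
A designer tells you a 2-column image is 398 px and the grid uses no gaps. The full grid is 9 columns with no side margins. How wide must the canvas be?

1791 px

With no gaps, each column is 398/2 = 199 px.
Summing: 1791 = 1791 px.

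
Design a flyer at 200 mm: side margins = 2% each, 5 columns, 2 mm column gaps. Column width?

36.8 mm

200 × (1 − 2·2%) = 200 × 96% = 192 mm for the columns.
192 − 4·2 = 184; ÷5 gives c = 36.8 mm.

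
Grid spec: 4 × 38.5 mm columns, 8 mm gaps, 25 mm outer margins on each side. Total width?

Container = 2·25 + 4·38.5 + 3·8 = 50 + 154 + 24 = 228 mm.

228 mm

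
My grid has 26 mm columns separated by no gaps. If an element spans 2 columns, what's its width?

With no gaps, 2 columns span 2·26 = 52 mm.

52 mm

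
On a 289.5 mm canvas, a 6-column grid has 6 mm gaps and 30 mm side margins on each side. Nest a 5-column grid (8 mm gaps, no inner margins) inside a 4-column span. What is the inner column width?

Subtract both margins: 289.5 − 2·30 = 229.5 mm.
Subtracting 5 gaps of 6 leaves 199.5 for 6 columns, so c = 33.25 mm.
Span of 4: 4·33.25 + 3·6 = 133 + 18 = 151 mm.
151 − 4·8 = 119; ÷5 gives d = 23.8 mm.

23.8 mm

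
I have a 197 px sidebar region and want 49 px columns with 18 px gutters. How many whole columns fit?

3 columns

Each extra column adds 49 + 18 = 67 px.
(197 + 18) / 67 = 3.21, so 3 columns fit.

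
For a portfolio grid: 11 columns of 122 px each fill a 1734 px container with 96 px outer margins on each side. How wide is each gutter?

Take off 192 px of margins, leaving 1542 px.
11 columns take 11·122 = 1342 px; remaining 200 splits into 10 gutters.
g = 200 / 10 = 20 px.

20 px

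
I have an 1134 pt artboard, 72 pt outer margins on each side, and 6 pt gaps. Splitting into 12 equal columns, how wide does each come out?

Subtract both margins: 1134 − 2·72 = 990 pt.
12 columns + 11 gaps: 12c + 11·6 = 990.
12c = 990 − 66 = 924, so c = 77 pt.

77 pt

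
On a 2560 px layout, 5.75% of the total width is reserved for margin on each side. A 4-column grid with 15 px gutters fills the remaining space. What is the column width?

2560 × (1 − 2·5.75%) = 2560 × 88.5% = 2265.6 px for the columns.
2265.6 − 3·15 = 2220.6; ÷4 gives c = 555.15 px.

555.15 px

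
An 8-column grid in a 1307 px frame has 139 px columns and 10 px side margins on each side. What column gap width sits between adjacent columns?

Subtract both margins: 1307 − 2·10 = 1287 px.
Columns use 1112 px, leaving 175 px across 7 column gaps = 25 px each.

25 px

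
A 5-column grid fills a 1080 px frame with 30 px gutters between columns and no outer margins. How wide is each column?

192 px

1080 − 4·30 = 960; ÷5 gives c = 192 px.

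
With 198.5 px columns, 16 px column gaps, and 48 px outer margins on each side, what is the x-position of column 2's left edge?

Each column+gutter stride is 214.5 px; 1 of them past the 48 px margin is 48 + 214.5 = 262.5 px.

262.5 px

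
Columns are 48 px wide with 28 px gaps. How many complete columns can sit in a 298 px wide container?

4 columns

k columns need k·48 + (k−1)·28 = k·76 − 28.
k·76 − 28 ≤ 298 → k ≤ 326 / 76 ≈ 4.29, so k = 4.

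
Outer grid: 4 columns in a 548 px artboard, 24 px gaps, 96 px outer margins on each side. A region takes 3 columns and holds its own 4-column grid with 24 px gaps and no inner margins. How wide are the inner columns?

47.25 px

Subtract both margins: 548 − 2·96 = 356 px.
Subtracting 3 gaps of 24 leaves 284 for 4 columns, so c = 71 px.
3-column span = 3·71 + 2·24 = 261 px.
261 − 3·24 = 189; ÷4 gives d = 47.25 px.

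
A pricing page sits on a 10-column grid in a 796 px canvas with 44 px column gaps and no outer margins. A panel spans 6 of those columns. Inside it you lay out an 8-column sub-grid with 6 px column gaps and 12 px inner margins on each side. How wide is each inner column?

796 − 9·44 = 400; ÷10 gives c = 40 px.
6-column span = 6·40 + 5·44 = 460 px.
Inner content = 460 − 2·12 = 436 px.
8 columns + 7 column gaps: 8d + 7·6 = 436.
8d = 436 − 42 = 394, so d = 49.25 px.

49.25 px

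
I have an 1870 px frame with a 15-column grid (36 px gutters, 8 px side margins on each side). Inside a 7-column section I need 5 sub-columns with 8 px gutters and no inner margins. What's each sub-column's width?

Subtract both margins: 1870 − 2·8 = 1854 px.
Subtracting 14 gutters of 36 leaves 1350 for 15 columns, so c = 90 px.
7 columns plus 6 gutters: 630 + 216 = 846 px.
846 − 4·8 = 814; ÷5 gives d = 162.8 px.

162.8 px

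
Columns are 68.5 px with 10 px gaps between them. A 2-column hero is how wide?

147 px

Span of 2: 2·68.5 + 1·10 = 137 + 10 = 147 px.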